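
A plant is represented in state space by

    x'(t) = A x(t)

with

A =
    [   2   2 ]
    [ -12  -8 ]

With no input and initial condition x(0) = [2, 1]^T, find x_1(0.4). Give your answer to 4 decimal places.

det(sI - A) = s^2 - (tr A)s + det A, with tr A = 2 + (-8) = -6 and det A = 2·(-8) - 2·(-12) = -16 - (-24) = 8.
So p(s) = det(sI - A) = s^2 + 6s + 8.
Factor s^2 + 6s + 8: two numbers with sum -6 and product 8 are -2 and -4, so s^2 + 6s + 8 = (s + 2)(s + 4).
Hence p(s) = (s + 2) (s + 4), with roots -4, -2.
The eigenvalues -4, -2 are distinct and real, so A is diagonalisable and x(t) = e^{At} x(0) = V diag(e^{λ_i t}) V^{-1} x(0), where the columns of V are the eigenvectors.
λ = -4: A - (-4)I = [[6, 2], [-12, -4]]. Row 1 gives 6·v1 + 2·v2 = 0, so take v_1 = [1, -3]^T.
λ = -2: A - (-2)I = [[4, 2], [-12, -6]]. Row 1 gives 4·v1 + 2·v2 = 0, so take v_2 = [1, -2]^T.
V = [v_1 v_2] = [[1, 1], [-3, -2]] has det V = 1, so V^{-1} = adj(V)/det V = [[-2, -1], [3, 1]].
Modal coordinates z(0) = V^{-1} x(0): (-2)·2 + (-1)·1 = -5; 3·2 + 1·1 = 7; so z(0) = [-5, 7]^T.
x_1(t) = Σ_i (v_i)_1 · z_i(0) · e^{λ_i t} (row 1 of V times the modal terms).
x_1(0.4) = 1·(-5)·e^{-4·0.4} + 1·7·e^{-2·0.4} = (-5)·0.201897 + 7·0.449329 = 2.1358.

2.1358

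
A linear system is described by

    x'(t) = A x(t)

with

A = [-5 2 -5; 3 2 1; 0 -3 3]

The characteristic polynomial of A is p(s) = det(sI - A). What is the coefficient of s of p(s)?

-22

Expand det(sI - A) for the 3×3 matrix.
p(s) = s^3 - 22s + 18.
(Check: constant term = det(-A) = (-1)^3 det A = 18; coefficient of s^2 = -tr A = 0.)
The coefficient of s is -22.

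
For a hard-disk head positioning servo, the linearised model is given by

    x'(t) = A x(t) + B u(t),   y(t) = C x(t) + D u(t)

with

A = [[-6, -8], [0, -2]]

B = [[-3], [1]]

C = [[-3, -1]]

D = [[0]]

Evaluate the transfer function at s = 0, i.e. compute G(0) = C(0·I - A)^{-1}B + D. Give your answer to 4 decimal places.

G(0) = C(-A)^{-1}B + D = -C A^{-1} B + D.
det A = 12, so A^{-1} = (1/12)·adj(A) = [[-1/6, 2/3], [0, -1/2]]
A^{-1} B = [7/6, -1/2]^T
C A^{-1} B = -3
G(0) = D - C A^{-1} B = 0 - (-3) = 3

3.0000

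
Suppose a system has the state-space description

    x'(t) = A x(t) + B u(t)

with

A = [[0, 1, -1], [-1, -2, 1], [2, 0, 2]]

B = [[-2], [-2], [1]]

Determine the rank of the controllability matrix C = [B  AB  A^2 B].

AB = [[-3], [7], [-2]]
A^2B = [[9], [-13], [-10]]
Controllability matrix C = [B  AB  A^2B] = [[-2, -3, 9], [-2, 7, -13], [1, -2, -10]]
det(C) = (-2)·(7·(-10) - (-13)·(-2)) - (-3)·((-2)·(-10) - (-13)·1) + 9·((-2)·(-2) - 7·1) = (-2)·(-96) - (-3)·33 + 9·(-3) = 264 ≠ 0, so rank(C) = 3.
rank(C) = 3 = n, so the pair (A, B) is completely controllable.

3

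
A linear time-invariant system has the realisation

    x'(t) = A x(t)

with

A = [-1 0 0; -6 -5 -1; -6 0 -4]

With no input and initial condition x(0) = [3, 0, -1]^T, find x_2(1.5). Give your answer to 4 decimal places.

-0.6774

det(sI - A) = s^3 - (tr A)s^2 + (M11 + M22 + M33)s - det A, where Mii is the 2×2 principal minor of A obtained by deleting row i and column i.
tr A = (-1) + (-5) + (-4) = -10; M11 = (-5)·(-4) - (-1)·0 = 20 - 0 = 20; M22 = (-1)·(-4) - 0·(-6) = 4 - 0 = 4; M33 = (-1)·(-5) - 0·(-6) = 5 - 0 = 5; sum of minors = 29.
det A = (-1)·((-5)·(-4) - (-1)·0) - 0·((-6)·(-4) - (-1)·(-6)) + 0·((-6)·0 - (-5)·(-6)) = (-1)·20 - 0·18 + 0·(-30) = -20.
So p(s) = det(sI - A) = s^3 + 10s^2 + 29s + 20.
Rational-root test: any integer root divides 20. Testing small divisors, s = -1 works: p(-1) = -1 + 10 + (-29) + 20 = 0, so (s + 1) is a factor.
Dividing, p(s) = (s + 1)(s^2 + 9s + 20).
Factor s^2 + 9s + 20: two numbers with sum -9 and product 20 are -4 and -5, so s^2 + 9s + 20 = (s + 4)(s + 5).
Hence p(s) = (s + 1) (s + 4) (s + 5), with roots -5, -4, -1.
The eigenvalues -5, -4, -1 are distinct and real, so A is diagonalisable and x(t) = e^{At} x(0) = V diag(e^{λ_i t}) V^{-1} x(0), where the columns of V are the eigenvectors.
λ = -5: A - (-5)I = [[4, 0, 0], [-6, 0, -1], [-6, 0, 1]]. v must be orthogonal to every row; (row 1) × (row 2) = [0, 4, 0], so take v_1 = [0, 1, 0]^T.
λ = -4: A - (-4)I = [[3, 0, 0], [-6, -1, -1], [-6, 0, 0]]. v must be orthogonal to every row; (row 1) × (row 2) = [0, 3, -3], so take v_2 = [0, -1, 1]^T.
λ = -1: A - (-1)I = [[0, 0, 0], [-6, -4, -1], [-6, 0, -3]]. v must be orthogonal to every row; (row 2) × (row 3) = [12, -12, -24], so take v_3 = [-1, 1, 2]^T.
V = [v_1 v_2 v_3] = [[0, 0, -1], [1, -1, 1], [0, 1, 2]] has det V = -1, so V^{-1} = adj(V)/det V = [[3, 1, 1], [2, 0, 1], [-1, 0, 0]].
Modal coordinates z(0) = V^{-1} x(0): 3·3 + 1·0 + 1·(-1) = 8; 2·3 + 0·0 + 1·(-1) = 5; (-1)·3 + 0·0 + 0·(-1) = -3; so z(0) = [8, 5, -3]^T.
x_2(t) = Σ_i (v_i)_2 · z_i(0) · e^{λ_i t} (row 2 of V times the modal terms).
x_2(1.5) = 1·8·e^{-5·1.5} + (-1)·5·e^{-4·1.5} + 1·(-3)·e^{-1·1.5} = 8·0.000553 + (-5)·0.002479 + (-3)·0.223130 = -0.6774.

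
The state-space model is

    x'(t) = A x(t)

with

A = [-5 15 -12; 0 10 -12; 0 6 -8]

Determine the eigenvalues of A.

-5, -2, 4

det(sI - A) = s^3 - (tr A)s^2 + (M11 + M22 + M33)s - det A, where Mii is the 2×2 principal minor of A obtained by deleting row i and column i.
tr A = (-5) + 10 + (-8) = -3; M11 = 10·(-8) - (-12)·6 = -80 - (-72) = -8; M22 = (-5)·(-8) - (-12)·0 = 40 - 0 = 40; M33 = (-5)·10 - 15·0 = -50 - 0 = -50; sum of minors = -18.
det A = (-5)·(10·(-8) - (-12)·6) - 15·(0·(-8) - (-12)·0) + (-12)·(0·6 - 10·0) = (-5)·(-8) - 15·0 + (-12)·0 = 40.
So p(s) = det(sI - A) = s^3 + 3s^2 - 18s - 40.
Rational-root test: any integer root divides -40. Testing small divisors, s = -2 works: p(-2) = -8 + 12 + 36 + (-40) = 0, so (s + 2) is a factor.
Dividing, p(s) = (s + 2)(s^2 + s - 20).
Factor s^2 + s - 20: two numbers with sum -1 and product -20 are 4 and -5, so s^2 + s - 20 = (s - 4)(s + 5).
Hence p(s) = (s - 4) (s + 2) (s + 5), with roots -5, -2, 4.
At least one eigenvalue has non-negative real part, so the system is not asymptotically stable.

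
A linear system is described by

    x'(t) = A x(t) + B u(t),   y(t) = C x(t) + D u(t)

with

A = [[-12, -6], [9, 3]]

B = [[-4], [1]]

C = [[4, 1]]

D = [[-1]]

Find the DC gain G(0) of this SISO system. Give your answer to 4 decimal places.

-1.0000

G(0) = C(-A)^{-1}B + D = -C A^{-1} B + D.
det A = 18, so A^{-1} = (1/18)·adj(A) = [[1/6, 1/3], [-1/2, -2/3]]
A^{-1} B = [-1/3, 4/3]^T
C A^{-1} B = 0
G(0) = D - C A^{-1} B = -1 - (0) = -1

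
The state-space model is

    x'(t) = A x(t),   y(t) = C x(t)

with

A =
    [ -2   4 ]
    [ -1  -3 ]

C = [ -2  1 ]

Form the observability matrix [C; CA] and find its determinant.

CA = [[3, -11]]
Observability matrix O = [C; CA] = [[-2, 1], [3, -11]]
det(O) = (-2)·(-11) - 1·3 = 22 - 3 = 19
Since det(O) ≠ 0, rank(O) = 2 and the system is completely observable.

19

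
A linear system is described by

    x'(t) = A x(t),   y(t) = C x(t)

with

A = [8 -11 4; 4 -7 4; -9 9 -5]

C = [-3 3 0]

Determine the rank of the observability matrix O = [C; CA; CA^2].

1

CA = [[-12, 12, 0]]
CA^2 = [[-48, 48, 0]]
Observability matrix O = [C; CA; CA^2] = [[-3, 3, 0], [-12, 12, 0], [-48, 48, 0]]
Every row of O is a scalar multiple of row 1 = [-3, 3, 0] (multipliers 1, 4, 16), so the rows span a one-dimensional space.
O ≠ 0, hence rank(O) = 1.
rank(O) = 1 < n = 3, so the pair (A, C) is not completely observable.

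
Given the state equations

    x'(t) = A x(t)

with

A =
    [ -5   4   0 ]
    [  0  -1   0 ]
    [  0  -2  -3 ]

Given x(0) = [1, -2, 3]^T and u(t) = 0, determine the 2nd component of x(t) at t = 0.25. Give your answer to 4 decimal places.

-1.5576

det(sI - A) = s^3 - (tr A)s^2 + (M11 + M22 + M33)s - det A, where Mii is the 2×2 principal minor of A obtained by deleting row i and column i.
tr A = (-5) + (-1) + (-3) = -9; M11 = (-1)·(-3) - 0·(-2) = 3 - 0 = 3; M22 = (-5)·(-3) - 0·0 = 15 - 0 = 15; M33 = (-5)·(-1) - 4·0 = 5 - 0 = 5; sum of minors = 23.
det A = (-5)·((-1)·(-3) - 0·(-2)) - 4·(0·(-3) - 0·0) + 0·(0·(-2) - (-1)·0) = (-5)·3 - 4·0 + 0·0 = -15.
So p(s) = det(sI - A) = s^3 + 9s^2 + 23s + 15.
Rational-root test: any integer root divides 15. Testing small divisors, s = -1 works: p(-1) = -1 + 9 + (-23) + 15 = 0, so (s + 1) is a factor.
Dividing, p(s) = (s + 1)(s^2 + 8s + 15).
Factor s^2 + 8s + 15: two numbers with sum -8 and product 15 are -3 and -5, so s^2 + 8s + 15 = (s + 3)(s + 5).
Hence p(s) = (s + 1) (s + 3) (s + 5), with roots -5, -3, -1.
The eigenvalues -5, -3, -1 are distinct and real, so A is diagonalisable and x(t) = e^{At} x(0) = V diag(e^{λ_i t}) V^{-1} x(0), where the columns of V are the eigenvectors.
λ = -5: A - (-5)I = [[0, 4, 0], [0, 4, 0], [0, -2, 2]]. v must be orthogonal to every row; (row 1) × (row 3) = [8, 0, 0], so take v_1 = [1, 0, 0]^T.
λ = -3: A - (-3)I = [[-2, 4, 0], [0, 2, 0], [0, -2, 0]]. v must be orthogonal to every row; (row 1) × (row 2) = [0, 0, -4], so take v_2 = [0, 0, 1]^T.
λ = -1: A - (-1)I = [[-4, 4, 0], [0, 0, 0], [0, -2, -2]]. v must be orthogonal to every row; (row 1) × (row 3) = [-8, -8, 8], so take v_3 = [1, 1, -1]^T.
V = [v_1 v_2 v_3] = [[1, 0, 1], [0, 0, 1], [0, 1, -1]] has det V = -1, so V^{-1} = adj(V)/det V = [[1, -1, 0], [0, 1, 1], [0, 1, 0]].
Modal coordinates z(0) = V^{-1} x(0): 1·1 + (-1)·(-2) + 0·3 = 3; 0·1 + 1·(-2) + 1·3 = 1; 0·1 + 1·(-2) + 0·3 = -2; so z(0) = [3, 1, -2]^T.
x_2(t) = Σ_i (v_i)_2 · z_i(0) · e^{λ_i t} (row 2 of V times the modal terms).
x_2(0.25) = 0·3·e^{-5·0.25} + 0·1·e^{-3·0.25} + 1·(-2)·e^{-1·0.25} = 0·0.286505 + 0·0.472367 + (-2)·0.778801 = -1.5576.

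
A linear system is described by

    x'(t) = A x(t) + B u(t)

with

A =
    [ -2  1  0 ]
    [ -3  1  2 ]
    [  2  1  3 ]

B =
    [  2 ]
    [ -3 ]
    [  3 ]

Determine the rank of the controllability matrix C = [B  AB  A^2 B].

AB = [[-7], [-3], [10]]
A^2B = [[11], [38], [13]]
Controllability matrix C = [B  AB  A^2B] = [[2, -7, 11], [-3, -3, 38], [3, 10, 13]]
det(C) = 2·((-3)·13 - 38·10) - (-7)·((-3)·13 - 38·3) + 11·((-3)·10 - (-3)·3) = 2·(-419) - (-7)·(-153) + 11·(-21) = -2140 ≠ 0, so rank(C) = 3.
rank(C) = 3 = n, so the pair (A, B) is completely controllable.

3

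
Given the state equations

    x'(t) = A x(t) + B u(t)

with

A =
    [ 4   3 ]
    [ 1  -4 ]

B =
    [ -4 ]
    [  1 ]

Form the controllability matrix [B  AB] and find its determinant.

45

AB = [[-13], [-8]]
Controllability matrix C = [B  AB] = [[-4, -13], [1, -8]]
det(C) = (-4)·(-8) - (-13)·1 = 32 - (-13) = 45
Since det(C) ≠ 0, rank(C) = 2 and the system is completely controllable.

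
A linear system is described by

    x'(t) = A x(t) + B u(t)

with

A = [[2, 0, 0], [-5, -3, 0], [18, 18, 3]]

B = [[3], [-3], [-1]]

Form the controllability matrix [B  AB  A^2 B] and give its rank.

AB = [[6], [-6], [-3]]
A^2B = [[12], [-12], [-9]]
Controllability matrix C = [B  AB  A^2B] = [[3, 6, 12], [-3, -6, -12], [-1, -3, -9]]
The rows r1, r2, r3 of C are linearly dependent: r1 + r2 = 0 (check each entry), so rank(C) ≤ 2.
The 2×2 minor from rows 1, 3, columns 1, 2 is 3·(-3) - 6·(-1) = -9 - (-6) = -3 ≠ 0, so rank(C) = 2.
rank(C) = 2 < n = 3, so the pair (A, B) is not completely controllable.

2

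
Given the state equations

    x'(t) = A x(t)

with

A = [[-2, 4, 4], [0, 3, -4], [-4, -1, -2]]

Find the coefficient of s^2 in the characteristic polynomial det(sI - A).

1

Expand det(sI - A) for the 3×3 matrix.
p(s) = s^3 + s^2 + 4s - 132.
(Check: constant term = det(-A) = (-1)^3 det A = -132; coefficient of s^2 = -tr A = 1.)
The coefficient of s^2 is 1.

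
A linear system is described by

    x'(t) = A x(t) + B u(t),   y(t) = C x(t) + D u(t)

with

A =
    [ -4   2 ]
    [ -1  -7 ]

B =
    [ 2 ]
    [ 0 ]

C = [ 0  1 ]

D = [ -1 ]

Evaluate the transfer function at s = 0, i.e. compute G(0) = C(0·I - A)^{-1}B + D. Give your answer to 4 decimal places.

G(0) = C(-A)^{-1}B + D = -C A^{-1} B + D.
det A = 30, so A^{-1} = (1/30)·adj(A) = [[-7/30, -1/15], [1/30, -2/15]]
A^{-1} B = [-7/15, 1/15]^T
C A^{-1} B = 1/15
G(0) = D - C A^{-1} B = -1 - (1/15) = -16/15 ≈ -1.0667

-1.0667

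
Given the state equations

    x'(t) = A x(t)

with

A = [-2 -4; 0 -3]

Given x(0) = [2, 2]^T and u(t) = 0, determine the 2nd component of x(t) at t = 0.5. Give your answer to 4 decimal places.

0.4463

det(sI - A) = s^2 - (tr A)s + det A, with tr A = (-2) + (-3) = -5 and det A = (-2)·(-3) - (-4)·0 = 6 - 0 = 6.
So p(s) = det(sI - A) = s^2 + 5s + 6.
Factor s^2 + 5s + 6: two numbers with sum -5 and product 6 are -2 and -3, so s^2 + 5s + 6 = (s + 2)(s + 3).
Hence p(s) = (s + 2) (s + 3), with roots -3, -2.
The eigenvalues -3, -2 are distinct and real, so A is diagonalisable and x(t) = e^{At} x(0) = V diag(e^{λ_i t}) V^{-1} x(0), where the columns of V are the eigenvectors.
λ = -3: A - (-3)I = [[1, -4], [0, 0]]. Row 1 gives 1·v1 + (-4)·v2 = 0, so take v_1 = [-4, -1]^T.
λ = -2: A - (-2)I = [[0, -4], [0, -1]]. Row 1 gives 0·v1 + (-4)·v2 = 0, so take v_2 = [1, 0]^T.
V = [v_1 v_2] = [[-4, 1], [-1, 0]] has det V = 1, so V^{-1} = adj(V)/det V = [[0, -1], [1, -4]].
Modal coordinates z(0) = V^{-1} x(0): 0·2 + (-1)·2 = -2; 1·2 + (-4)·2 = -6; so z(0) = [-2, -6]^T.
x_2(t) = Σ_i (v_i)_2 · z_i(0) · e^{λ_i t} (row 2 of V times the modal terms).
x_2(0.5) = (-1)·(-2)·e^{-3·0.5} + 0·(-6)·e^{-2·0.5} = 2·0.223130 + 0·0.367879 = 0.4463.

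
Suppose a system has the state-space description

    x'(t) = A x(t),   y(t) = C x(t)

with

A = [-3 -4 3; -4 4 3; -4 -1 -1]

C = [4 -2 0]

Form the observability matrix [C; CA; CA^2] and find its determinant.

CA = [[-4, -24, 6]]
CA^2 = [[84, -86, -90]]
Observability matrix O = [C; CA; CA^2] = [[4, -2, 0], [-4, -24, 6], [84, -86, -90]]
Expanding along the first row, det(O) = 4·((-24)·(-90) - 6·(-86)) - (-2)·((-4)·(-90) - 6·84) + 0·((-4)·(-86) - (-24)·84) = 4·2676 - (-2)·(-144) + 0·2360 = 10416
Since det(O) ≠ 0, rank(O) = 3 and the system is completely observable.

10416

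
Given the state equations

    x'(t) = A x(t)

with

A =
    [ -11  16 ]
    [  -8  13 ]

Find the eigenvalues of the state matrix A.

det(sI - A) = s^2 - (tr A)s + det A, with tr A = (-11) + 13 = 2 and det A = (-11)·13 - 16·(-8) = -143 - (-128) = -15.
So p(s) = det(sI - A) = s^2 - 2s - 15.
Factor s^2 - 2s - 15: two numbers with sum 2 and product -15 are 5 and -3, so s^2 - 2s - 15 = (s - 5)(s + 3).
Hence p(s) = (s - 5) (s + 3), with roots -3, 5.
At least one eigenvalue has non-negative real part, so the system is not asymptotically stable.

-3, 5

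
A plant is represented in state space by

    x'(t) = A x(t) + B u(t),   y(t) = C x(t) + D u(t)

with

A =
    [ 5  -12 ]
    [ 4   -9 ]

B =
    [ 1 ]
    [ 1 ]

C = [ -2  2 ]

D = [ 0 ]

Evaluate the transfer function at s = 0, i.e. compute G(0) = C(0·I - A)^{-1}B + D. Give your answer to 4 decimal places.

1.3333

G(0) = C(-A)^{-1}B + D = -C A^{-1} B + D.
det A = 3, so A^{-1} = (1/3)·adj(A) = [[-3, 4], [-4/3, 5/3]]
A^{-1} B = [1, 1/3]^T
C A^{-1} B = -4/3
G(0) = D - C A^{-1} B = 0 - (-4/3) = 4/3 ≈ 1.3333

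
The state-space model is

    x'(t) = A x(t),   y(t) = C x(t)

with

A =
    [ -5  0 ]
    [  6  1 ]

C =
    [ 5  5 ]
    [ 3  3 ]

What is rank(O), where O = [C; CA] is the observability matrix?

CA = [[5, 5], [3, 3]]
Observability matrix O = [C; CA] = [[5, 5], [3, 3], [5, 5], [3, 3]]
Every row of O is a scalar multiple of row 1 = [5, 5] (multipliers 1, 3/5, 1, 3/5), so the rows span a one-dimensional space.
O ≠ 0, hence rank(O) = 1.
rank(O) = 1 < n = 2, so the pair (A, C) is not completely observable.

1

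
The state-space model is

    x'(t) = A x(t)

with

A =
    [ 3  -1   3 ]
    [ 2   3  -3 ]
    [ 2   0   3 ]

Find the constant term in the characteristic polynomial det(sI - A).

-21

Expand det(sI - A) for the 3×3 matrix.
p(s) = s^3 - 9s^2 + 23s - 21.
(Check: constant term = det(-A) = (-1)^3 det A = -21; coefficient of s^2 = -tr A = -9.)
The constant term is -21.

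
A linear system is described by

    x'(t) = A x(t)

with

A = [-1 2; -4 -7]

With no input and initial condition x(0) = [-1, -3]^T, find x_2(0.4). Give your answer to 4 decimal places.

0.4233

det(sI - A) = s^2 - (tr A)s + det A, with tr A = (-1) + (-7) = -8 and det A = (-1)·(-7) - 2·(-4) = 7 - (-8) = 15.
So p(s) = det(sI - A) = s^2 + 8s + 15.
Factor s^2 + 8s + 15: two numbers with sum -8 and product 15 are -3 and -5, so s^2 + 8s + 15 = (s + 3)(s + 5).
Hence p(s) = (s + 3) (s + 5), with roots -5, -3.
The eigenvalues -5, -3 are distinct and real, so A is diagonalisable and x(t) = e^{At} x(0) = V diag(e^{λ_i t}) V^{-1} x(0), where the columns of V are the eigenvectors.
λ = -5: A - (-5)I = [[4, 2], [-4, -2]]. Row 1 gives 4·v1 + 2·v2 = 0, so take v_1 = [1, -2]^T.
λ = -3: A - (-3)I = [[2, 2], [-4, -4]]. Row 1 gives 2·v1 + 2·v2 = 0, so take v_2 = [1, -1]^T.
V = [v_1 v_2] = [[1, 1], [-2, -1]] has det V = 1, so V^{-1} = adj(V)/det V = [[-1, -1], [2, 1]].
Modal coordinates z(0) = V^{-1} x(0): (-1)·(-1) + (-1)·(-3) = 4; 2·(-1) + 1·(-3) = -5; so z(0) = [4, -5]^T.
x_2(t) = Σ_i (v_i)_2 · z_i(0) · e^{λ_i t} (row 2 of V times the modal terms).
x_2(0.4) = (-2)·4·e^{-5·0.4} + (-1)·(-5)·e^{-3·0.4} = (-8)·0.135335 + 5·0.301194 = 0.4233.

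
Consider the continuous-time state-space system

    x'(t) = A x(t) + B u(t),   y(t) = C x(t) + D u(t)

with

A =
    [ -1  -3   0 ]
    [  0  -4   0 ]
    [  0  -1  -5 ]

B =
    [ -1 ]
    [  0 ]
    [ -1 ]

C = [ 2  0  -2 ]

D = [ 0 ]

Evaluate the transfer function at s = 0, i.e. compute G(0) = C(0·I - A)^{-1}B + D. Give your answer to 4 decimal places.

G(0) = C(-A)^{-1}B + D = -C A^{-1} B + D.
det A = -20, so A^{-1} = (1/-20)·adj(A) = [[-1, 3/4, 0], [0, -1/4, 0], [0, 1/20, -1/5]]
A^{-1} B = [1, 0, 1/5]^T
C A^{-1} B = 8/5
G(0) = D - C A^{-1} B = 0 - (8/5) = -8/5 ≈ -1.6000

-1.6000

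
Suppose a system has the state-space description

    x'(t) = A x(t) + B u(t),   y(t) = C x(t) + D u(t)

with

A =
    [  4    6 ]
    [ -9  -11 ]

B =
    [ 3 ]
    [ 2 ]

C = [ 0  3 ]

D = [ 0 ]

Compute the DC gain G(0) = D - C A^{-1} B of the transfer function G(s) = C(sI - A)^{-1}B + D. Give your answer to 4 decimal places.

-10.5000

G(0) = C(-A)^{-1}B + D = -C A^{-1} B + D.
det A = 10, so A^{-1} = (1/10)·adj(A) = [[-11/10, -3/5], [9/10, 2/5]]
A^{-1} B = [-9/2, 7/2]^T
C A^{-1} B = 21/2
G(0) = D - C A^{-1} B = 0 - (21/2) = -21/2 ≈ -10.5000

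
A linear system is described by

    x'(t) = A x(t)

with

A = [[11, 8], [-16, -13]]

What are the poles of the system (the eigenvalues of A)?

-5, 3

det(sI - A) = s^2 - (tr A)s + det A, with tr A = 11 + (-13) = -2 and det A = 11·(-13) - 8·(-16) = -143 - (-128) = -15.
So p(s) = det(sI - A) = s^2 + 2s - 15.
Factor s^2 + 2s - 15: two numbers with sum -2 and product -15 are 3 and -5, so s^2 + 2s - 15 = (s - 3)(s + 5).
Hence p(s) = (s - 3) (s + 5), with roots -5, 3.
At least one eigenvalue has non-negative real part, so the system is not asymptotically stable.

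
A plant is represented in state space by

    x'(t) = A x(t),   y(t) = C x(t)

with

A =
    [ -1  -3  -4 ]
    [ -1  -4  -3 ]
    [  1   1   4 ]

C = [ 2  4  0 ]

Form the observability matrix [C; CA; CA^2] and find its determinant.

CA = [[-6, -22, -20]]
CA^2 = [[8, 86, 10]]
Observability matrix O = [C; CA; CA^2] = [[2, 4, 0], [-6, -22, -20], [8, 86, 10]]
Expanding along the first row, det(O) = 2·((-22)·10 - (-20)·86) - 4·((-6)·10 - (-20)·8) + 0·((-6)·86 - (-22)·8) = 2·1500 - 4·100 + 0·(-340) = 2600
Since det(O) ≠ 0, rank(O) = 3 and the system is completely observable.

2600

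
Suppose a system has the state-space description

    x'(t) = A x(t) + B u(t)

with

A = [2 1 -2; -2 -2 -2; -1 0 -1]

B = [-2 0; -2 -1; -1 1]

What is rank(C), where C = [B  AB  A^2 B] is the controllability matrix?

AB = [[-4, -3], [10, 0], [3, -1]]
A^2B = [[-4, -4], [-18, 8], [1, 4]]
Controllability matrix C = [B  AB  A^2B] = [[-2, 0, -4, -3, -4, -4], [-2, -1, 10, 0, -18, 8], [-1, 1, 3, -1, 1, 4]]
Take the 3×3 submatrix of C formed by columns 1, 2, 3: [[-2, 0, -4], [-2, -1, 10], [-1, 1, 3]]. Its determinant is (-2)·((-1)·3 - 10·1) - 0·((-2)·3 - 10·(-1)) + (-4)·((-2)·1 - (-1)·(-1)) = (-2)·(-13) - 0·4 + (-4)·(-3) = 38 ≠ 0.
So rank(C) ≥ 3; since C has 3 rows, rank(C) = 3.
rank(C) = 3 = n, so the pair (A, B) is completely controllable.

3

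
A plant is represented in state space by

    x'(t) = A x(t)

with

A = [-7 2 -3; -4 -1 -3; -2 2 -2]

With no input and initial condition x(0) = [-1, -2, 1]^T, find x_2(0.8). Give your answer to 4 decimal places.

-0.2151

det(sI - A) = s^3 - (tr A)s^2 + (M11 + M22 + M33)s - det A, where Mii is the 2×2 principal minor of A obtained by deleting row i and column i.
tr A = (-7) + (-1) + (-2) = -10; M11 = (-1)·(-2) - (-3)·2 = 2 - (-6) = 8; M22 = (-7)·(-2) - (-3)·(-2) = 14 - 6 = 8; M33 = (-7)·(-1) - 2·(-4) = 7 - (-8) = 15; sum of minors = 31.
det A = (-7)·((-1)·(-2) - (-3)·2) - 2·((-4)·(-2) - (-3)·(-2)) + (-3)·((-4)·2 - (-1)·(-2)) = (-7)·8 - 2·2 + (-3)·(-10) = -30.
So p(s) = det(sI - A) = s^3 + 10s^2 + 31s + 30.
Rational-root test: any integer root divides 30. Testing small divisors, s = -2 works: p(-2) = -8 + 40 + (-62) + 30 = 0, so (s + 2) is a factor.
Dividing, p(s) = (s + 2)(s^2 + 8s + 15).
Factor s^2 + 8s + 15: two numbers with sum -8 and product 15 are -3 and -5, so s^2 + 8s + 15 = (s + 3)(s + 5).
Hence p(s) = (s + 2) (s + 3) (s + 5), with roots -5, -3, -2.
The eigenvalues -5, -3, -2 are distinct and real, so A is diagonalisable and x(t) = e^{At} x(0) = V diag(e^{λ_i t}) V^{-1} x(0), where the columns of V are the eigenvectors.
λ = -5: A - (-5)I = [[-2, 2, -3], [-4, 4, -3], [-2, 2, 3]]. v must be orthogonal to every row; (row 1) × (row 2) = [6, 6, 0], so take v_1 = [1, 1, 0]^T.
λ = -3: A - (-3)I = [[-4, 2, -3], [-4, 2, -3], [-2, 2, 1]]. v must be orthogonal to every row; (row 1) × (row 3) = [8, 10, -4], so take v_2 = [-4, -5, 2]^T.
λ = -2: A - (-2)I = [[-5, 2, -3], [-4, 1, -3], [-2, 2, 0]]. v must be orthogonal to every row; (row 1) × (row 2) = [-3, -3, 3], so take v_3 = [-1, -1, 1]^T.
V = [v_1 v_2 v_3] = [[1, -4, -1], [1, -5, -1], [0, 2, 1]] has det V = -1, so V^{-1} = adj(V)/det V = [[3, -2, 1], [1, -1, 0], [-2, 2, 1]].
Modal coordinates z(0) = V^{-1} x(0): 3·(-1) + (-2)·(-2) + 1·1 = 2; 1·(-1) + (-1)·(-2) + 0·1 = 1; (-2)·(-1) + 2·(-2) + 1·1 = -1; so z(0) = [2, 1, -1]^T.
x_2(t) = Σ_i (v_i)_2 · z_i(0) · e^{λ_i t} (row 2 of V times the modal terms).
x_2(0.8) = 1·2·e^{-5·0.8} + (-5)·1·e^{-3·0.8} + (-1)·(-1)·e^{-2·0.8} = 2·0.018316 + (-5)·0.090718 + 1·0.201897 = -0.2151.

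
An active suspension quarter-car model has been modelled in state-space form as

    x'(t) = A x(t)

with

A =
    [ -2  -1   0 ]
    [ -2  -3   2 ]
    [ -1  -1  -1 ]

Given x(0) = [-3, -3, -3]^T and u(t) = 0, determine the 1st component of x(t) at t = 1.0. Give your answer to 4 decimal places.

-0.1494

det(sI - A) = s^3 - (tr A)s^2 + (M11 + M22 + M33)s - det A, where Mii is the 2×2 principal minor of A obtained by deleting row i and column i.
tr A = (-2) + (-3) + (-1) = -6; M11 = (-3)·(-1) - 2·(-1) = 3 - (-2) = 5; M22 = (-2)·(-1) - 0·(-1) = 2 - 0 = 2; M33 = (-2)·(-3) - (-1)·(-2) = 6 - 2 = 4; sum of minors = 11.
det A = (-2)·((-3)·(-1) - 2·(-1)) - (-1)·((-2)·(-1) - 2·(-1)) + 0·((-2)·(-1) - (-3)·(-1)) = (-2)·5 - (-1)·4 + 0·(-1) = -6.
So p(s) = det(sI - A) = s^3 + 6s^2 + 11s + 6.
Rational-root test: any integer root divides 6. Testing small divisors, s = -1 works: p(-1) = -1 + 6 + (-11) + 6 = 0, so (s + 1) is a factor.
Dividing, p(s) = (s + 1)(s^2 + 5s + 6).
Factor s^2 + 5s + 6: two numbers with sum -5 and product 6 are -2 and -3, so s^2 + 5s + 6 = (s + 2)(s + 3).
Hence p(s) = (s + 1) (s + 2) (s + 3), with roots -3, -2, -1.
The eigenvalues -3, -2, -1 are distinct and real, so A is diagonalisable and x(t) = e^{At} x(0) = V diag(e^{λ_i t}) V^{-1} x(0), where the columns of V are the eigenvectors.
λ = -3: A - (-3)I = [[1, -1, 0], [-2, 0, 2], [-1, -1, 2]]. v must be orthogonal to every row; (row 1) × (row 2) = [-2, -2, -2], so take v_1 = [-1, -1, -1]^T.
λ = -2: A - (-2)I = [[0, -1, 0], [-2, -1, 2], [-1, -1, 1]]. v must be orthogonal to every row; (row 1) × (row 2) = [-2, 0, -2], so take v_2 = [-1, 0, -1]^T.
λ = -1: A - (-1)I = [[-1, -1, 0], [-2, -2, 2], [-1, -1, 0]]. v must be orthogonal to every row; (row 1) × (row 2) = [-2, 2, 0], so take v_3 = [1, -1, 0]^T.
V = [v_1 v_2 v_3] = [[-1, -1, 1], [-1, 0, -1], [-1, -1, 0]] has det V = 1, so V^{-1} = adj(V)/det V = [[-1, -1, 1], [1, 1, -2], [1, 0, -1]].
Modal coordinates z(0) = V^{-1} x(0): (-1)·(-3) + (-1)·(-3) + 1·(-3) = 3; 1·(-3) + 1·(-3) + (-2)·(-3) = 0; 1·(-3) + 0·(-3) + (-1)·(-3) = 0; so z(0) = [3, 0, 0]^T.
x_1(t) = Σ_i (v_i)_1 · z_i(0) · e^{λ_i t} (row 1 of V times the modal terms).
x_1(1.0) = (-1)·3·e^{-3·1.0} + (-1)·0·e^{-2·1.0} + 1·0·e^{-1·1.0} = (-3)·0.049787 + 0·0.135335 + 0·0.367879 = -0.1494.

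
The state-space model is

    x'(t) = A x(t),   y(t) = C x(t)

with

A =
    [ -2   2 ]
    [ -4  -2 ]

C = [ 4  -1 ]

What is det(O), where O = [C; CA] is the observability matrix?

CA = [[-4, 10]]
Observability matrix O = [C; CA] = [[4, -1], [-4, 10]]
det(O) = 4·10 - (-1)·(-4) = 40 - 4 = 36
Since det(O) ≠ 0, rank(O) = 2 and the system is completely observable.

36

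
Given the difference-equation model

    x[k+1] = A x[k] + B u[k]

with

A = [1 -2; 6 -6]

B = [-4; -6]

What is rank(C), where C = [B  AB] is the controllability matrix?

1

AB = [[8], [12]]
Controllability matrix C = [B  AB] = [[-4, 8], [-6, 12]]
Every column of C is a scalar multiple of column 1 = [-4, -6] (multipliers 1, -2), so the columns span a one-dimensional space.
C ≠ 0, hence rank(C) = 1.
rank(C) = 1 < n = 2, so the pair (A, B) is not completely controllable.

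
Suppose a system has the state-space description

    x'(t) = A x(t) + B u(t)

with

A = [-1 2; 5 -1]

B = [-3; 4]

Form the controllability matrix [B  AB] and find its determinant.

AB = [[11], [-19]]
Controllability matrix C = [B  AB] = [[-3, 11], [4, -19]]
det(C) = (-3)·(-19) - 11·4 = 57 - 44 = 13
Since det(C) ≠ 0, rank(C) = 2 and the system is completely controllable.

13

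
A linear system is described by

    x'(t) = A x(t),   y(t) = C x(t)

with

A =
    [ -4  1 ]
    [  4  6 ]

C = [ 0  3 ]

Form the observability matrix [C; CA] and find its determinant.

CA = [[12, 18]]
Observability matrix O = [C; CA] = [[0, 3], [12, 18]]
det(O) = 0·18 - 3·12 = 0 - 36 = -36
Since det(O) ≠ 0, rank(O) = 2 and the system is completely observable.

-36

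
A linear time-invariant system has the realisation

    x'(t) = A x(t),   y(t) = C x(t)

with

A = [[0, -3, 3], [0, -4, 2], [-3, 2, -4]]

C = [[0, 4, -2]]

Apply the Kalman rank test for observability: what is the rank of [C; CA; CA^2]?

CA = [[6, -20, 16]]
CA^2 = [[-48, 94, -86]]
Observability matrix O = [C; CA; CA^2] = [[0, 4, -2], [6, -20, 16], [-48, 94, -86]]
det(O) = 0·((-20)·(-86) - 16·94) - 4·(6·(-86) - 16·(-48)) + (-2)·(6·94 - (-20)·(-48)) = 0·216 - 4·252 + (-2)·(-396) = -216 ≠ 0, so rank(O) = 3.
rank(O) = 3 = n, so the pair (A, C) is completely observable.

3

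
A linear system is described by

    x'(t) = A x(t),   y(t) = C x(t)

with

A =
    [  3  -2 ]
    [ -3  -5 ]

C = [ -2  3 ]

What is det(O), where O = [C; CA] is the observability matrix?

67

CA = [[-15, -11]]
Observability matrix O = [C; CA] = [[-2, 3], [-15, -11]]
det(O) = (-2)·(-11) - 3·(-15) = 22 - (-45) = 67
Since det(O) ≠ 0, rank(O) = 2 and the system is completely observable.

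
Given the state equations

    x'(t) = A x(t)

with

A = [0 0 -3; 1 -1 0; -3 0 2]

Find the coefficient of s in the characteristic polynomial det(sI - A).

-11

Expand det(sI - A) for the 3×3 matrix.
p(s) = s^3 - s^2 - 11s - 9.
(Check: constant term = det(-A) = (-1)^3 det A = -9; coefficient of s^2 = -tr A = -1.)
The coefficient of s is -11.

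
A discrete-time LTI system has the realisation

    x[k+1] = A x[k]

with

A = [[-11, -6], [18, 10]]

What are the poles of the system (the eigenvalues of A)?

-2, 1

det(zI - A) = z^2 - (tr A)z + det A, with tr A = (-11) + 10 = -1 and det A = (-11)·10 - (-6)·18 = -110 - (-108) = -2.
So p(z) = det(zI - A) = z^2 + z - 2.
Factor z^2 + z - 2: two numbers with sum -1 and product -2 are 1 and -2, so z^2 + z - 2 = (z - 1)(z + 2).
Hence p(z) = (z - 1) (z + 2), with roots -2, 1.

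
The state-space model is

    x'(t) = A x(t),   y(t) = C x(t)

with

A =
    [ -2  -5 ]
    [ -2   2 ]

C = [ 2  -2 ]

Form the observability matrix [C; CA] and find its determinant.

CA = [[0, -14]]
Observability matrix O = [C; CA] = [[2, -2], [0, -14]]
det(O) = 2·(-14) - (-2)·0 = -28 - 0 = -28
Since det(O) ≠ 0, rank(O) = 2 and the system is completely observable.

-28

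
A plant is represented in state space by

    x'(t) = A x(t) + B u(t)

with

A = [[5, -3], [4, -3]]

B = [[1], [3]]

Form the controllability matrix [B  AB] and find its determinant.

7

AB = [[-4], [-5]]
Controllability matrix C = [B  AB] = [[1, -4], [3, -5]]
det(C) = 1·(-5) - (-4)·3 = -5 - (-12) = 7
Since det(C) ≠ 0, rank(C) = 2 and the system is completely controllable.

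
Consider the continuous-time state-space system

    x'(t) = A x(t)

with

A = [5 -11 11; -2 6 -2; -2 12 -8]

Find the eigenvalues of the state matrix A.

-6, 4, 5

det(sI - A) = s^3 - (tr A)s^2 + (M11 + M22 + M33)s - det A, where Mii is the 2×2 principal minor of A obtained by deleting row i and column i.
tr A = 5 + 6 + (-8) = 3; M11 = 6·(-8) - (-2)·12 = -48 - (-24) = -24; M22 = 5·(-8) - 11·(-2) = -40 - (-22) = -18; M33 = 5·6 - (-11)·(-2) = 30 - 22 = 8; sum of minors = -34.
det A = 5·(6·(-8) - (-2)·12) - (-11)·((-2)·(-8) - (-2)·(-2)) + 11·((-2)·12 - 6·(-2)) = 5·(-24) - (-11)·12 + 11·(-12) = -120.
So p(s) = det(sI - A) = s^3 - 3s^2 - 34s + 120.
Rational-root test: any integer root divides 120. Testing small divisors, s = 4 works: p(4) = 64 + (-48) + (-136) + 120 = 0, so (s - 4) is a factor.
Dividing, p(s) = (s - 4)(s^2 + s - 30).
Factor s^2 + s - 30: two numbers with sum -1 and product -30 are 5 and -6, so s^2 + s - 30 = (s - 5)(s + 6).
Hence p(s) = (s - 5) (s - 4) (s + 6), with roots -6, 4, 5.
At least one eigenvalue has non-negative real part, so the system is not asymptotically stable.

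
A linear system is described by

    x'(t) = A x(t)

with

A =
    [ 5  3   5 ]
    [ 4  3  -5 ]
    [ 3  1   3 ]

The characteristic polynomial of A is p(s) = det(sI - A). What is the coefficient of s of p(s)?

Expand det(sI - A) for the 3×3 matrix.
p(s) = s^3 - 11s^2 + 17s + 36.
(Check: constant term = det(-A) = (-1)^3 det A = 36; coefficient of s^2 = -tr A = -11.)
The coefficient of s is 17.

17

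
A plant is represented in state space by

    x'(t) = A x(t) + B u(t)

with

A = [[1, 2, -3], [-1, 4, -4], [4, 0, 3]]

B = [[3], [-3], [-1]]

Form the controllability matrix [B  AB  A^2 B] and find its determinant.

AB = [[0], [-11], [9]]
A^2B = [[-49], [-80], [27]]
Controllability matrix C = [B  AB  A^2B] = [[3, 0, -49], [-3, -11, -80], [-1, 9, 27]]
Expanding along the first row, det(C) = 3·((-11)·27 - (-80)·9) - 0·((-3)·27 - (-80)·(-1)) + (-49)·((-3)·9 - (-11)·(-1)) = 3·423 - 0·(-161) + (-49)·(-38) = 3131
Since det(C) ≠ 0, rank(C) = 3 and the system is completely controllable.

3131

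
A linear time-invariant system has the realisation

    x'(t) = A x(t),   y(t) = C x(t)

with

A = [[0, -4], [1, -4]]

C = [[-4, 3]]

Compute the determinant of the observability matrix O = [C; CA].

CA = [[3, 4]]
Observability matrix O = [C; CA] = [[-4, 3], [3, 4]]
det(O) = (-4)·4 - 3·3 = -16 - 9 = -25
Since det(O) ≠ 0, rank(O) = 2 and the system is completely observable.

-25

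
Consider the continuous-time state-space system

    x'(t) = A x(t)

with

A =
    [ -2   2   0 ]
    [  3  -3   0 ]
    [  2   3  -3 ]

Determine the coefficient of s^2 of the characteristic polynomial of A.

8

Expand det(sI - A) for the 3×3 matrix.
p(s) = s^3 + 8s^2 + 15s.
(Check: constant term = det(-A) = (-1)^3 det A = 0; coefficient of s^2 = -tr A = 8.)
The coefficient of s^2 is 8.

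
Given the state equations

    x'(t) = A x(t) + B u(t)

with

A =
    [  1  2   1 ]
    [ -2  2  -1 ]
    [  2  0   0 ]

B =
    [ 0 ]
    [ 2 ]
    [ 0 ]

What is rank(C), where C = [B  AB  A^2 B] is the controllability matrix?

AB = [[4], [4], [0]]
A^2B = [[12], [0], [8]]
Controllability matrix C = [B  AB  A^2B] = [[0, 4, 12], [2, 4, 0], [0, 0, 8]]
det(C) = 0·(4·8 - 0·0) - 4·(2·8 - 0·0) + 12·(2·0 - 4·0) = 0·32 - 4·16 + 12·0 = -64 ≠ 0, so rank(C) = 3.
rank(C) = 3 = n, so the pair (A, B) is completely controllable.

3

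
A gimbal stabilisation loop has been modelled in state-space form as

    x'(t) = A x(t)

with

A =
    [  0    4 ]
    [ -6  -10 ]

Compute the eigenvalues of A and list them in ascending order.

det(sI - A) = s^2 - (tr A)s + det A, with tr A = 0 + (-10) = -10 and det A = 0·(-10) - 4·(-6) = 0 - (-24) = 24.
So p(s) = det(sI - A) = s^2 + 10s + 24.
Factor s^2 + 10s + 24: two numbers with sum -10 and product 24 are -4 and -6, so s^2 + 10s + 24 = (s + 4)(s + 6).
Hence p(s) = (s + 4) (s + 6), with roots -6, -4.
All eigenvalues have negative real part, so the system is asymptotically stable.

-6, -4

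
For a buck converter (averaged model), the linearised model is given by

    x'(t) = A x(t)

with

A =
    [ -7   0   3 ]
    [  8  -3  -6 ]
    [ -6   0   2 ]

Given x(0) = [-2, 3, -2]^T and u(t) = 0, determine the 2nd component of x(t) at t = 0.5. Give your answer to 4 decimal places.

0.3182

det(sI - A) = s^3 - (tr A)s^2 + (M11 + M22 + M33)s - det A, where Mii is the 2×2 principal minor of A obtained by deleting row i and column i.
tr A = (-7) + (-3) + 2 = -8; M11 = (-3)·2 - (-6)·0 = -6 - 0 = -6; M22 = (-7)·2 - 3·(-6) = -14 - (-18) = 4; M33 = (-7)·(-3) - 0·8 = 21 - 0 = 21; sum of minors = 19.
det A = (-7)·((-3)·2 - (-6)·0) - 0·(8·2 - (-6)·(-6)) + 3·(8·0 - (-3)·(-6)) = (-7)·(-6) - 0·(-20) + 3·(-18) = -12.
So p(s) = det(sI - A) = s^3 + 8s^2 + 19s + 12.
Rational-root test: any integer root divides 12. Testing small divisors, s = -1 works: p(-1) = -1 + 8 + (-19) + 12 = 0, so (s + 1) is a factor.
Dividing, p(s) = (s + 1)(s^2 + 7s + 12).
Factor s^2 + 7s + 12: two numbers with sum -7 and product 12 are -3 and -4, so s^2 + 7s + 12 = (s + 3)(s + 4).
Hence p(s) = (s + 1) (s + 3) (s + 4), with roots -4, -3, -1.
The eigenvalues -4, -3, -1 are distinct and real, so A is diagonalisable and x(t) = e^{At} x(0) = V diag(e^{λ_i t}) V^{-1} x(0), where the columns of V are the eigenvectors.
λ = -4: A - (-4)I = [[-3, 0, 3], [8, 1, -6], [-6, 0, 6]]. v must be orthogonal to every row; (row 1) × (row 2) = [-3, 6, -3], so take v_1 = [-1, 2, -1]^T.
λ = -3: A - (-3)I = [[-4, 0, 3], [8, 0, -6], [-6, 0, 5]]. v must be orthogonal to every row; (row 1) × (row 3) = [0, 2, 0], so take v_2 = [0, -1, 0]^T.
λ = -1: A - (-1)I = [[-6, 0, 3], [8, -2, -6], [-6, 0, 3]]. v must be orthogonal to every row; (row 1) × (row 2) = [6, -12, 12], so take v_3 = [-1, 2, -2]^T.
V = [v_1 v_2 v_3] = [[-1, 0, -1], [2, -1, 2], [-1, 0, -2]] has det V = -1, so V^{-1} = adj(V)/det V = [[-2, 0, 1], [-2, -1, 0], [1, 0, -1]].
Modal coordinates z(0) = V^{-1} x(0): (-2)·(-2) + 0·3 + 1·(-2) = 2; (-2)·(-2) + (-1)·3 + 0·(-2) = 1; 1·(-2) + 0·3 + (-1)·(-2) = 0; so z(0) = [2, 1, 0]^T.
x_2(t) = Σ_i (v_i)_2 · z_i(0) · e^{λ_i t} (row 2 of V times the modal terms).
x_2(0.5) = 2·2·e^{-4·0.5} + (-1)·1·e^{-3·0.5} + 2·0·e^{-1·0.5} = 4·0.135335 + (-1)·0.223130 + 0·0.606531 = 0.3182.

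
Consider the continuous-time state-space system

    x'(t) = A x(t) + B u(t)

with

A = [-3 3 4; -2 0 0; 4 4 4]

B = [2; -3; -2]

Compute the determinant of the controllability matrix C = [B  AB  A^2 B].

AB = [[-23], [-4], [-12]]
A^2B = [[9], [46], [-156]]
Controllability matrix C = [B  AB  A^2B] = [[2, -23, 9], [-3, -4, 46], [-2, -12, -156]]
Expanding along the first row, det(C) = 2·((-4)·(-156) - 46·(-12)) - (-23)·((-3)·(-156) - 46·(-2)) + 9·((-3)·(-12) - (-4)·(-2)) = 2·1176 - (-23)·560 + 9·28 = 15484
Since det(C) ≠ 0, rank(C) = 3 and the system is completely controllable.

15484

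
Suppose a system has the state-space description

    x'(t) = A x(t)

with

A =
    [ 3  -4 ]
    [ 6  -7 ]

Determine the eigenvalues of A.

det(sI - A) = s^2 - (tr A)s + det A, with tr A = 3 + (-7) = -4 and det A = 3·(-7) - (-4)·6 = -21 - (-24) = 3.
So p(s) = det(sI - A) = s^2 + 4s + 3.
Factor s^2 + 4s + 3: two numbers with sum -4 and product 3 are -1 and -3, so s^2 + 4s + 3 = (s + 1)(s + 3).
Hence p(s) = (s + 1) (s + 3), with roots -3, -1.
All eigenvalues have negative real part, so the system is asymptotically stable.

-3, -1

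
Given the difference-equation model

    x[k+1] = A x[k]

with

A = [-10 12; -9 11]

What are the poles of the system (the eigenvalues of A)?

-1, 2

det(zI - A) = z^2 - (tr A)z + det A, with tr A = (-10) + 11 = 1 and det A = (-10)·11 - 12·(-9) = -110 - (-108) = -2.
So p(z) = det(zI - A) = z^2 - z - 2.
Factor z^2 - z - 2: two numbers with sum 1 and product -2 are 2 and -1, so z^2 - z - 2 = (z - 2)(z + 1).
Hence p(z) = (z - 2) (z + 1), with roots -1, 2.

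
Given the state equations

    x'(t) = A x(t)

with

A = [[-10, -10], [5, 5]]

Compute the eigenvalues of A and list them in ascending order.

-5, 0

det(sI - A) = s^2 - (tr A)s + det A, with tr A = (-10) + 5 = -5 and det A = (-10)·5 - (-10)·5 = -50 - (-50) = 0.
So p(s) = det(sI - A) = s^2 + 5s.
Factor s^2 + 5s: two numbers with sum -5 and product 0 are 0 and -5, so s^2 + 5s = s(s + 5).
Hence p(s) = s (s + 5), with roots -5, 0.
At least one eigenvalue has non-negative real part, so the system is not asymptotically stable.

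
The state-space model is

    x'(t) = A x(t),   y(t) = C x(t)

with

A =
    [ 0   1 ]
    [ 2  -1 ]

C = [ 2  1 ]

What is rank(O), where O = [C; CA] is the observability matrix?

CA = [[2, 1]]
Observability matrix O = [C; CA] = [[2, 1], [2, 1]]
Every row of O is a scalar multiple of row 1 = [2, 1] (multipliers 1, 1), so the rows span a one-dimensional space.
O ≠ 0, hence rank(O) = 1.
rank(O) = 1 < n = 2, so the pair (A, C) is not completely observable.

1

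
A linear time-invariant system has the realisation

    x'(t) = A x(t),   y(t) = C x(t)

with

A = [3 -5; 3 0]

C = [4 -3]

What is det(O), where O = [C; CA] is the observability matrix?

CA = [[3, -20]]
Observability matrix O = [C; CA] = [[4, -3], [3, -20]]
det(O) = 4·(-20) - (-3)·3 = -80 - (-9) = -71
Since det(O) ≠ 0, rank(O) = 2 and the system is completely observable.

-71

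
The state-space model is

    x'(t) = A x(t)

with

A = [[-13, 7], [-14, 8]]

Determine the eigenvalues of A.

det(sI - A) = s^2 - (tr A)s + det A, with tr A = (-13) + 8 = -5 and det A = (-13)·8 - 7·(-14) = -104 - (-98) = -6.
So p(s) = det(sI - A) = s^2 + 5s - 6.
Factor s^2 + 5s - 6: two numbers with sum -5 and product -6 are 1 and -6, so s^2 + 5s - 6 = (s - 1)(s + 6).
Hence p(s) = (s - 1) (s + 6), with roots -6, 1.
At least one eigenvalue has non-negative real part, so the system is not asymptotically stable.

-6, 1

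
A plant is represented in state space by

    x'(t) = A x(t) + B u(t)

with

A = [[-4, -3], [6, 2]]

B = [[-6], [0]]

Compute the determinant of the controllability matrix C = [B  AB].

AB = [[24], [-36]]
Controllability matrix C = [B  AB] = [[-6, 24], [0, -36]]
det(C) = (-6)·(-36) - 24·0 = 216 - 0 = 216
Since det(C) ≠ 0, rank(C) = 2 and the system is completely controllable.

216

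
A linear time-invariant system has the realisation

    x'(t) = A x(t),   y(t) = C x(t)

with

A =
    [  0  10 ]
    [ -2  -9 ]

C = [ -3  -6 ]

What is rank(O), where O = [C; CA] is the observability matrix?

1

CA = [[12, 24]]
Observability matrix O = [C; CA] = [[-3, -6], [12, 24]]
Every row of O is a scalar multiple of row 1 = [-3, -6] (multipliers 1, -4), so the rows span a one-dimensional space.
O ≠ 0, hence rank(O) = 1.
rank(O) = 1 < n = 2, so the pair (A, C) is not completely observable.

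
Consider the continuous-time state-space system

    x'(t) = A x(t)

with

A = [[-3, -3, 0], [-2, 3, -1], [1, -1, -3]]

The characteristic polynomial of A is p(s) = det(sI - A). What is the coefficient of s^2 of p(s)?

3

Expand det(sI - A) for the 3×3 matrix.
p(s) = s^3 + 3s^2 - 16s - 51.
(Check: constant term = det(-A) = (-1)^3 det A = -51; coefficient of s^2 = -tr A = 3.)
The coefficient of s^2 is 3.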